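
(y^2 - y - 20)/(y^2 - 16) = (y - 5)/(y - 4)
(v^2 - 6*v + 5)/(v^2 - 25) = (v - 1)/(v + 5)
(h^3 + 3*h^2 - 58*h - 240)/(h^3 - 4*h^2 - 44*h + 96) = (h + 5)/(h - 2)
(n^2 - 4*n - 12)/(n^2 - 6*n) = (n + 2)/n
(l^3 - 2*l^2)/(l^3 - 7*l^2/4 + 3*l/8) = 8*l*(l - 2)/(8*l^2 - 14*l + 3)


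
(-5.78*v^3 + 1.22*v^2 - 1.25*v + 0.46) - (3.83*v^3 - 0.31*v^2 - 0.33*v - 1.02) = -9.61*v^3 + 1.53*v^2 - 0.92*v + 1.48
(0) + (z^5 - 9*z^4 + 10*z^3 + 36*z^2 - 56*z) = z^5 - 9*z^4 + 10*z^3 + 36*z^2 - 56*z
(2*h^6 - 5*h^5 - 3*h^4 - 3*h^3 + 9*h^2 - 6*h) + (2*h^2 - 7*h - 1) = 2*h^6 - 5*h^5 - 3*h^4 - 3*h^3 + 11*h^2 - 13*h - 1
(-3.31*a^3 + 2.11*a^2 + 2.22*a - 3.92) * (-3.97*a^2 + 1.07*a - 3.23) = 13.1407*a^5 - 11.9184*a^4 + 4.1356*a^3 + 11.1225*a^2 - 11.365*a + 12.6616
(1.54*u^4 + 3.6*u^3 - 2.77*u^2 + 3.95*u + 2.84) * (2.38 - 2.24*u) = -3.4496*u^5 - 4.3988*u^4 + 14.7728*u^3 - 15.4406*u^2 + 3.0394*u + 6.7592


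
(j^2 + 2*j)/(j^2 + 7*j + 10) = j/(j + 5)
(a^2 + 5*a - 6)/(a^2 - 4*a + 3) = (a + 6)/(a - 3)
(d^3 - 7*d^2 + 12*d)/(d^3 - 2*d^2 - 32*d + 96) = d*(d - 3)/(d^2 + 2*d - 24)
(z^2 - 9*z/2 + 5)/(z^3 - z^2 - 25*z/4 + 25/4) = 2*(z - 2)/(2*z^2 + 3*z - 5)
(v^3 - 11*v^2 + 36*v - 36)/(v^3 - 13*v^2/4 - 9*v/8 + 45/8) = 8*(v^2 - 8*v + 12)/(8*v^2 - 2*v - 15)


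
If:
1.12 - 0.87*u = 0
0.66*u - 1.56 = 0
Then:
No Solution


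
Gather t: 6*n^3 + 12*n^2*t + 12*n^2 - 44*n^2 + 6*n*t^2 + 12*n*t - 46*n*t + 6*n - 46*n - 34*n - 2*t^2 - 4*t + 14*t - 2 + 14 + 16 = 6*n^3 - 32*n^2 - 74*n + t^2*(6*n - 2) + t*(12*n^2 - 34*n + 10) + 28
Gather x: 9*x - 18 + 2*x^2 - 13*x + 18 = 2*x^2 - 4*x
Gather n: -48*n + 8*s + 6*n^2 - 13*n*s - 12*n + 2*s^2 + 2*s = 6*n^2 + n*(-13*s - 60) + 2*s^2 + 10*s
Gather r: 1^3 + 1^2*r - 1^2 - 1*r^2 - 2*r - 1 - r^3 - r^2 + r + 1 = -r^3 - 2*r^2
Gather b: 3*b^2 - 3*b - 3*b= 3*b^2 - 6*b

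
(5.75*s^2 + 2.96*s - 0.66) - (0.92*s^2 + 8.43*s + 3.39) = 4.83*s^2 - 5.47*s - 4.05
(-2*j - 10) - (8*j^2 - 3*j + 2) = -8*j^2 + j - 12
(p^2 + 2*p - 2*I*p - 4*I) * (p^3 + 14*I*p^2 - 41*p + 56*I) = p^5 + 2*p^4 + 12*I*p^4 - 13*p^3 + 24*I*p^3 - 26*p^2 + 138*I*p^2 + 112*p + 276*I*p + 224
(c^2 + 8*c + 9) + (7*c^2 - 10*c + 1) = 8*c^2 - 2*c + 10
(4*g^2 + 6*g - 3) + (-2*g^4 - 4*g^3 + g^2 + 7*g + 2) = -2*g^4 - 4*g^3 + 5*g^2 + 13*g - 1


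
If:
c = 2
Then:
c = 2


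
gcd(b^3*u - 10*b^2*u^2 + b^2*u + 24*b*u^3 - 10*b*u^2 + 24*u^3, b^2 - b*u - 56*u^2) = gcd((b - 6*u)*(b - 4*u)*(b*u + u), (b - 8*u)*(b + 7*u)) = 1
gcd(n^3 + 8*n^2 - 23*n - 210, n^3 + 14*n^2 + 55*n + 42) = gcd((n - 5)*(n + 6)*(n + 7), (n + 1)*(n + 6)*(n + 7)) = n^2 + 13*n + 42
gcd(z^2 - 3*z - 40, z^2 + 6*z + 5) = z + 5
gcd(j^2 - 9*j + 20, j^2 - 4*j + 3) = 1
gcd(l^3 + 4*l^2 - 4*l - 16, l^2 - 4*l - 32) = l + 4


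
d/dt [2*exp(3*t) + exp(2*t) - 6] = (6*exp(t) + 2)*exp(2*t)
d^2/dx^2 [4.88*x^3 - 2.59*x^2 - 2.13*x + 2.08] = 29.28*x - 5.18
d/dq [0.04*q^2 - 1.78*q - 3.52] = 0.08*q - 1.78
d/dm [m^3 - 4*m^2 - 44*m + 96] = 3*m^2 - 8*m - 44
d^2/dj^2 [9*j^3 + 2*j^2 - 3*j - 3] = 54*j + 4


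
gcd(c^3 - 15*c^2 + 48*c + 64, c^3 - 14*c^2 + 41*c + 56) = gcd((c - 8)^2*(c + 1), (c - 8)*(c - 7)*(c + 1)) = c^2 - 7*c - 8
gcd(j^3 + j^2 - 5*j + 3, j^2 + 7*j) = 1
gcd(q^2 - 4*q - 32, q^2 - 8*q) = q - 8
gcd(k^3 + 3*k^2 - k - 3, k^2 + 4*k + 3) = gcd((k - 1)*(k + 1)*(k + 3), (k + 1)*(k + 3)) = k^2 + 4*k + 3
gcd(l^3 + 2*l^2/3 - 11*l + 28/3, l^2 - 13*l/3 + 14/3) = l - 7/3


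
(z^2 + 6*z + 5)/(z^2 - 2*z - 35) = (z + 1)/(z - 7)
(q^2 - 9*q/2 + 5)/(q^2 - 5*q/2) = (q - 2)/q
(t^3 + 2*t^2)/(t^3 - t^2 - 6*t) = t/(t - 3)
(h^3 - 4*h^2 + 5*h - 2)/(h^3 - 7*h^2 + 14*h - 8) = (h - 1)/(h - 4)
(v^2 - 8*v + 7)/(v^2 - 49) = (v - 1)/(v + 7)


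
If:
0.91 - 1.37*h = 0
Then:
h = 0.66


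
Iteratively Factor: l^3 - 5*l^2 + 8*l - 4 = (l - 2)*(l^2 - 3*l + 2) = (l - 2)*(l - 1)*(l - 2)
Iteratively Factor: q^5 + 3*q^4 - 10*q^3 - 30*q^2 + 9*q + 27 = (q + 3)*(q^4 - 10*q^2 + 9) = (q + 3)^2*(q^3 - 3*q^2 - q + 3) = (q - 1)*(q + 3)^2*(q^2 - 2*q - 3) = (q - 1)*(q + 1)*(q + 3)^2*(q - 3)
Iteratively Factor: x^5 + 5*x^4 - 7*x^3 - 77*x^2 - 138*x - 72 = (x + 3)*(x^4 + 2*x^3 - 13*x^2 - 38*x - 24) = (x + 2)*(x + 3)*(x^3 - 13*x - 12) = (x - 4)*(x + 2)*(x + 3)*(x^2 + 4*x + 3) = (x - 4)*(x + 2)*(x + 3)^2*(x + 1)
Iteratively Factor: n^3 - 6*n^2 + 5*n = (n - 1)*(n^2 - 5*n) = (n - 5)*(n - 1)*(n)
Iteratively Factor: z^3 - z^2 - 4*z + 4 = (z + 2)*(z^2 - 3*z + 2) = (z - 1)*(z + 2)*(z - 2)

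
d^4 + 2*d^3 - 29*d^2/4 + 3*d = d*(d - 3/2)*(d - 1/2)*(d + 4)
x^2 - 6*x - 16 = (x - 8)*(x + 2)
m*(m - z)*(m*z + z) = m^3*z - m^2*z^2 + m^2*z - m*z^2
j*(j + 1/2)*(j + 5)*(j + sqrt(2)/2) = j^4 + sqrt(2)*j^3/2 + 11*j^3/2 + 5*j^2/2 + 11*sqrt(2)*j^2/4 + 5*sqrt(2)*j/4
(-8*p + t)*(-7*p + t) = 56*p^2 - 15*p*t + t^2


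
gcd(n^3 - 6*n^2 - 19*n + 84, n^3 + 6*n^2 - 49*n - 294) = n - 7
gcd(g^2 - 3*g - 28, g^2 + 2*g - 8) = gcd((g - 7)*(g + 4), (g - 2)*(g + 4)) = g + 4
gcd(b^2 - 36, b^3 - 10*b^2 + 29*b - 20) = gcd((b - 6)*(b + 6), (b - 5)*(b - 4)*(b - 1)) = 1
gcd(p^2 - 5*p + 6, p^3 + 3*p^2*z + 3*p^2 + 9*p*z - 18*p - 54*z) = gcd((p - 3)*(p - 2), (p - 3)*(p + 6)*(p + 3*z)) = p - 3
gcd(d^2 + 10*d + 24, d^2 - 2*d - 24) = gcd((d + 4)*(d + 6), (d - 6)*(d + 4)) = d + 4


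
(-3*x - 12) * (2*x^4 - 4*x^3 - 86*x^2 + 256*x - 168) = -6*x^5 - 12*x^4 + 306*x^3 + 264*x^2 - 2568*x + 2016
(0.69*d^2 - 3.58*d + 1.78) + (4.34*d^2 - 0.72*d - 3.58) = 5.03*d^2 - 4.3*d - 1.8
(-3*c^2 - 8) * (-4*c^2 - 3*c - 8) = 12*c^4 + 9*c^3 + 56*c^2 + 24*c + 64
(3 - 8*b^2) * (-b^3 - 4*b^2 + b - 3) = 8*b^5 + 32*b^4 - 11*b^3 + 12*b^2 + 3*b - 9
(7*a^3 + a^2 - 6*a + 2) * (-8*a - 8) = -56*a^4 - 64*a^3 + 40*a^2 + 32*a - 16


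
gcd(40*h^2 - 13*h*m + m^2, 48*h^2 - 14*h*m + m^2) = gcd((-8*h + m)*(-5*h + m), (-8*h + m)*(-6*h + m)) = 8*h - m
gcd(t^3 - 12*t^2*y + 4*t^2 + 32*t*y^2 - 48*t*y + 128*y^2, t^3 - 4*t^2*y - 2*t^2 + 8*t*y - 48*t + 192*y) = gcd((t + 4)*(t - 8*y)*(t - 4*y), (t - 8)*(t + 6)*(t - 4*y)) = -t + 4*y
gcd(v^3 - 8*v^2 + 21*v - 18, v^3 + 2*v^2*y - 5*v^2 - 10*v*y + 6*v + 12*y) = v^2 - 5*v + 6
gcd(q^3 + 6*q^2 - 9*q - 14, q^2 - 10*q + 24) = 1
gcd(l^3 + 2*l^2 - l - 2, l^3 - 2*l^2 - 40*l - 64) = l + 2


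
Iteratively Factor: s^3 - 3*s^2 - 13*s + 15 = (s - 1)*(s^2 - 2*s - 15) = (s - 1)*(s + 3)*(s - 5)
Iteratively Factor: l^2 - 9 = (l - 3)*(l + 3)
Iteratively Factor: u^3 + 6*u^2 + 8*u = (u + 4)*(u^2 + 2*u) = (u + 2)*(u + 4)*(u)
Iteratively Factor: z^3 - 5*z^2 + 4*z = (z - 1)*(z^2 - 4*z) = (z - 4)*(z - 1)*(z)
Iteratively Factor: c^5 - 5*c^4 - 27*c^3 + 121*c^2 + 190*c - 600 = (c + 4)*(c^4 - 9*c^3 + 9*c^2 + 85*c - 150) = (c - 5)*(c + 4)*(c^3 - 4*c^2 - 11*c + 30) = (c - 5)^2*(c + 4)*(c^2 + c - 6) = (c - 5)^2*(c + 3)*(c + 4)*(c - 2)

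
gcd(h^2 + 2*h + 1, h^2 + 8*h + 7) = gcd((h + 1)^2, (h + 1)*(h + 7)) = h + 1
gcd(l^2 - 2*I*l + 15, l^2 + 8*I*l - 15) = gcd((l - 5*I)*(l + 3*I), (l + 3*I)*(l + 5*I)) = l + 3*I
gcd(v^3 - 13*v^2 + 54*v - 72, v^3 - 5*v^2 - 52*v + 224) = v - 4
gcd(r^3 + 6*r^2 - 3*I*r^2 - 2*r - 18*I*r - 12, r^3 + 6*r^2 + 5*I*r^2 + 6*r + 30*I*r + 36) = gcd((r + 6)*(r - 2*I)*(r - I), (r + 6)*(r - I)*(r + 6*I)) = r^2 + r*(6 - I) - 6*I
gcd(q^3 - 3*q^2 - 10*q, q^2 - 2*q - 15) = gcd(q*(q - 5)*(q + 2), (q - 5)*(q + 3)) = q - 5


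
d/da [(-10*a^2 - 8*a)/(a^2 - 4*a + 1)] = 4*(12*a^2 - 5*a - 2)/(a^4 - 8*a^3 + 18*a^2 - 8*a + 1)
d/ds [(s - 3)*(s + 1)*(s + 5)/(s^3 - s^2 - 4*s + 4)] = 2*(-2*s^4 + 9*s^3 + 16*s^2 - 3*s - 56)/(s^6 - 2*s^5 - 7*s^4 + 16*s^3 + 8*s^2 - 32*s + 16)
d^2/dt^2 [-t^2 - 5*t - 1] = -2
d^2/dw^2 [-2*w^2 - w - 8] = -4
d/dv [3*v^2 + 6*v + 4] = 6*v + 6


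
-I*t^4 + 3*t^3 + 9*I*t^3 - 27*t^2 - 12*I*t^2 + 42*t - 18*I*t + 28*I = (t - 7)*(t - 2)*(t + 2*I)*(-I*t + 1)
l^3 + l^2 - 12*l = l*(l - 3)*(l + 4)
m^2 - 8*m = m*(m - 8)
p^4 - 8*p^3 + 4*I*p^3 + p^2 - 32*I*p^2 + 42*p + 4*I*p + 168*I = (p - 7)*(p - 3)*(p + 2)*(p + 4*I)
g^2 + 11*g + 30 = (g + 5)*(g + 6)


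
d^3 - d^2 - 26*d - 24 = (d - 6)*(d + 1)*(d + 4)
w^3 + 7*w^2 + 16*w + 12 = (w + 2)^2*(w + 3)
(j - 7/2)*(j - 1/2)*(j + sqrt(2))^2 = j^4 - 4*j^3 + 2*sqrt(2)*j^3 - 8*sqrt(2)*j^2 + 15*j^2/4 - 8*j + 7*sqrt(2)*j/2 + 7/2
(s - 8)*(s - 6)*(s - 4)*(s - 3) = s^4 - 21*s^3 + 158*s^2 - 504*s + 576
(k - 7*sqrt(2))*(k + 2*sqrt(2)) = k^2 - 5*sqrt(2)*k - 28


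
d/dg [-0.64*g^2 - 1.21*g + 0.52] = -1.28*g - 1.21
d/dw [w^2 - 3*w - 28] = 2*w - 3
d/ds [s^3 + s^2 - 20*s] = 3*s^2 + 2*s - 20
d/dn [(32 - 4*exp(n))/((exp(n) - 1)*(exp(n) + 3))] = 4*(exp(2*n) - 16*exp(n) - 13)*exp(n)/(exp(4*n) + 4*exp(3*n) - 2*exp(2*n) - 12*exp(n) + 9)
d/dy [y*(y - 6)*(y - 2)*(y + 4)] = 4*y^3 - 12*y^2 - 40*y + 48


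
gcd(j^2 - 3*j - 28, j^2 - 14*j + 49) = j - 7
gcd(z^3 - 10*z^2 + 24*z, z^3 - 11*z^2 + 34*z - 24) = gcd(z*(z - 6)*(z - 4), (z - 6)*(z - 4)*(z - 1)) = z^2 - 10*z + 24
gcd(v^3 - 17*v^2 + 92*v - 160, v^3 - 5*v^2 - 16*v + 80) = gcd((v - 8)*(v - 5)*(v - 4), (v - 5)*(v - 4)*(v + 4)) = v^2 - 9*v + 20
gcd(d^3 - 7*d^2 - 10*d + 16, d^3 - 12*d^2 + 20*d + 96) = d^2 - 6*d - 16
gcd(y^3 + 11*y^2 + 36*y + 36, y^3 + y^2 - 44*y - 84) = y^2 + 8*y + 12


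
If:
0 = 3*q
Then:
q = 0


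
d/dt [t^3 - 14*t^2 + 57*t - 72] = 3*t^2 - 28*t + 57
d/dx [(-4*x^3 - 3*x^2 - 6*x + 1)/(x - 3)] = (-8*x^3 + 33*x^2 + 18*x + 17)/(x^2 - 6*x + 9)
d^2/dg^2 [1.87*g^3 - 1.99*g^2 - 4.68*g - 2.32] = 11.22*g - 3.98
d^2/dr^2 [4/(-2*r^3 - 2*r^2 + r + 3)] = 8*(2*(3*r + 1)*(2*r^3 + 2*r^2 - r - 3) - (6*r^2 + 4*r - 1)^2)/(2*r^3 + 2*r^2 - r - 3)^3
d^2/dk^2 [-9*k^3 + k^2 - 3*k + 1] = 2 - 54*k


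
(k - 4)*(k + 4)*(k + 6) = k^3 + 6*k^2 - 16*k - 96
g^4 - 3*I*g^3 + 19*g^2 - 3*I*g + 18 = (g - 6*I)*(g - I)*(g + I)*(g + 3*I)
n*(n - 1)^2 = n^3 - 2*n^2 + n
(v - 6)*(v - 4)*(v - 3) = v^3 - 13*v^2 + 54*v - 72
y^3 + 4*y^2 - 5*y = y*(y - 1)*(y + 5)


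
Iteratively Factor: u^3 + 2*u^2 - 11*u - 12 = (u + 1)*(u^2 + u - 12) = (u + 1)*(u + 4)*(u - 3)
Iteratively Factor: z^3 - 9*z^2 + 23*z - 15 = (z - 1)*(z^2 - 8*z + 15) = (z - 3)*(z - 1)*(z - 5)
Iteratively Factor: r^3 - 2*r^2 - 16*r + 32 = (r + 4)*(r^2 - 6*r + 8) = (r - 2)*(r + 4)*(r - 4)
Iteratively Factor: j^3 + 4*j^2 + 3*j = (j + 1)*(j^2 + 3*j) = j*(j + 1)*(j + 3)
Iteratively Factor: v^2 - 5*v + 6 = (v - 3)*(v - 2)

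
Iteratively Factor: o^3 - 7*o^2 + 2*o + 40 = (o - 4)*(o^2 - 3*o - 10) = (o - 4)*(o + 2)*(o - 5)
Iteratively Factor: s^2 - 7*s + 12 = (s - 4)*(s - 3)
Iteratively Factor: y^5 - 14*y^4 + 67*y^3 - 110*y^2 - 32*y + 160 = (y - 2)*(y^4 - 12*y^3 + 43*y^2 - 24*y - 80) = (y - 4)*(y - 2)*(y^3 - 8*y^2 + 11*y + 20) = (y - 5)*(y - 4)*(y - 2)*(y^2 - 3*y - 4) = (y - 5)*(y - 4)*(y - 2)*(y + 1)*(y - 4)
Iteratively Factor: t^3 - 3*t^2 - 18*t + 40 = (t - 5)*(t^2 + 2*t - 8) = (t - 5)*(t + 4)*(t - 2)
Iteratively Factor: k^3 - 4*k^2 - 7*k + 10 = (k - 5)*(k^2 + k - 2) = (k - 5)*(k - 1)*(k + 2)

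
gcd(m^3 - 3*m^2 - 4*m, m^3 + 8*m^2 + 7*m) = m^2 + m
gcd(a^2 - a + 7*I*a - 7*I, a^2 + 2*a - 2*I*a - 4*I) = 1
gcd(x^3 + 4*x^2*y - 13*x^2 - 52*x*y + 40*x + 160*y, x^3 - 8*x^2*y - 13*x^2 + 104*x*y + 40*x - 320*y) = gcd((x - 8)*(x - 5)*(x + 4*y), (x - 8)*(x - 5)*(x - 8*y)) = x^2 - 13*x + 40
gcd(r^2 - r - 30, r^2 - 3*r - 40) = r + 5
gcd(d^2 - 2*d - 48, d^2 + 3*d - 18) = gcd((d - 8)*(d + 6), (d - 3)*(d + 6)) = d + 6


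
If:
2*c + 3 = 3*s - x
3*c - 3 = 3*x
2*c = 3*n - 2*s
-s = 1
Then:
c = -5/3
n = -16/9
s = -1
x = -8/3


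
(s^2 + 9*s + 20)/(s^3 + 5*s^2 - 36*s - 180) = (s + 4)/(s^2 - 36)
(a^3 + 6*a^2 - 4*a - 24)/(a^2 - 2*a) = a + 8 + 12/a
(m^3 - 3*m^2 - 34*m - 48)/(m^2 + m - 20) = (m^3 - 3*m^2 - 34*m - 48)/(m^2 + m - 20)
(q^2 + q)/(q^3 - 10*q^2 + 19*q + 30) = q/(q^2 - 11*q + 30)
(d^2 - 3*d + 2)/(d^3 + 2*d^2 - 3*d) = (d - 2)/(d*(d + 3))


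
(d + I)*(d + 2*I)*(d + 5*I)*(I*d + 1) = I*d^4 - 7*d^3 - 9*I*d^2 - 7*d - 10*I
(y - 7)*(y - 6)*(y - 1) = y^3 - 14*y^2 + 55*y - 42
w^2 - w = w*(w - 1)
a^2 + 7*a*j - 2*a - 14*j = (a - 2)*(a + 7*j)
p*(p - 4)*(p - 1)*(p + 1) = p^4 - 4*p^3 - p^2 + 4*p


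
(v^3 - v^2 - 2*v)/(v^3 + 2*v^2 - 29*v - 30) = v*(v - 2)/(v^2 + v - 30)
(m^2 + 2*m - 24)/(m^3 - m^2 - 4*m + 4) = (m^2 + 2*m - 24)/(m^3 - m^2 - 4*m + 4)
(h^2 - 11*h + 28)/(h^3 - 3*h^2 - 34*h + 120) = (h - 7)/(h^2 + h - 30)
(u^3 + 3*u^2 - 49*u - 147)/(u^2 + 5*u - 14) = (u^2 - 4*u - 21)/(u - 2)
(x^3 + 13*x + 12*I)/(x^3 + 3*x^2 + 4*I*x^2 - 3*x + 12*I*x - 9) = (x - 4*I)/(x + 3)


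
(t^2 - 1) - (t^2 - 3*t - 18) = 3*t + 17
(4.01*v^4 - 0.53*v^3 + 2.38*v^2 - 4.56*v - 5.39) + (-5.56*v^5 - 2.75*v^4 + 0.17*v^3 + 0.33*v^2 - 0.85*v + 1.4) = -5.56*v^5 + 1.26*v^4 - 0.36*v^3 + 2.71*v^2 - 5.41*v - 3.99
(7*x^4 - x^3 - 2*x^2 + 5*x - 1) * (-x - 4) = -7*x^5 - 27*x^4 + 6*x^3 + 3*x^2 - 19*x + 4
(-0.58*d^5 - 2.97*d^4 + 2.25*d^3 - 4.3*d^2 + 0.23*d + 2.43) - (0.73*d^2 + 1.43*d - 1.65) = -0.58*d^5 - 2.97*d^4 + 2.25*d^3 - 5.03*d^2 - 1.2*d + 4.08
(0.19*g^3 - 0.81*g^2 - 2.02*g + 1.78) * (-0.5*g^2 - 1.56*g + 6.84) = -0.095*g^5 + 0.1086*g^4 + 3.5732*g^3 - 3.2792*g^2 - 16.5936*g + 12.1752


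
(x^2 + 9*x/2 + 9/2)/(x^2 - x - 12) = (x + 3/2)/(x - 4)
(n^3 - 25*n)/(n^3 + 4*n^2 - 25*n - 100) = n/(n + 4)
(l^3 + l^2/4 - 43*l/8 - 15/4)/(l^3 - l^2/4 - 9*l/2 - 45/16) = 2*(l + 2)/(2*l + 3)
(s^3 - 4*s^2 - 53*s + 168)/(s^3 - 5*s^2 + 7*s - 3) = (s^2 - s - 56)/(s^2 - 2*s + 1)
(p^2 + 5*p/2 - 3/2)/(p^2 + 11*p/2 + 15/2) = (2*p - 1)/(2*p + 5)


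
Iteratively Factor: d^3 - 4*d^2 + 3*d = (d)*(d^2 - 4*d + 3) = d*(d - 1)*(d - 3)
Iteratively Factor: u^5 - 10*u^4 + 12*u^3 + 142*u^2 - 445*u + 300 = (u - 3)*(u^4 - 7*u^3 - 9*u^2 + 115*u - 100) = (u - 3)*(u + 4)*(u^3 - 11*u^2 + 35*u - 25) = (u - 5)*(u - 3)*(u + 4)*(u^2 - 6*u + 5) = (u - 5)^2*(u - 3)*(u + 4)*(u - 1)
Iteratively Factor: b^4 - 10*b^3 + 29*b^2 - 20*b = (b - 4)*(b^3 - 6*b^2 + 5*b) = (b - 5)*(b - 4)*(b^2 - b) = (b - 5)*(b - 4)*(b - 1)*(b)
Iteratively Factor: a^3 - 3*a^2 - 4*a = (a)*(a^2 - 3*a - 4) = a*(a - 4)*(a + 1)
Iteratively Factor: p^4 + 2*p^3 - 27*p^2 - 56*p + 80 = (p + 4)*(p^3 - 2*p^2 - 19*p + 20) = (p + 4)^2*(p^2 - 6*p + 5) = (p - 1)*(p + 4)^2*(p - 5)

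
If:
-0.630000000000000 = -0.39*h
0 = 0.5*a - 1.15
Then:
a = 2.30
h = 1.62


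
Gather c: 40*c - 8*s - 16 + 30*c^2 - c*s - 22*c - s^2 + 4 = 30*c^2 + c*(18 - s) - s^2 - 8*s - 12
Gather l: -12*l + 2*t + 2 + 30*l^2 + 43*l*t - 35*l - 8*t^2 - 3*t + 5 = 30*l^2 + l*(43*t - 47) - 8*t^2 - t + 7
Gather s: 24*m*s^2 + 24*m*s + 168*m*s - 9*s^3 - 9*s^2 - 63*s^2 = 192*m*s - 9*s^3 + s^2*(24*m - 72)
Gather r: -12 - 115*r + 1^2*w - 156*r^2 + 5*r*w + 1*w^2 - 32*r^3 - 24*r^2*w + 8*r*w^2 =-32*r^3 + r^2*(-24*w - 156) + r*(8*w^2 + 5*w - 115) + w^2 + w - 12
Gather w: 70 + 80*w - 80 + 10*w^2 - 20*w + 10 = 10*w^2 + 60*w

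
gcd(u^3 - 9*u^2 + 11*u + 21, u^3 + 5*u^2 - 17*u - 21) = u^2 - 2*u - 3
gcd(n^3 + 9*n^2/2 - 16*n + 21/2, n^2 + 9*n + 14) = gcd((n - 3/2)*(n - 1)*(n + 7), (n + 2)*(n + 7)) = n + 7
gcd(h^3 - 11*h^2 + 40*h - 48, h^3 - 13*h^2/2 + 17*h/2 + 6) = h^2 - 7*h + 12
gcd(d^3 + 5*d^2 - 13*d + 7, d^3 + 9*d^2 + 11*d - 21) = d^2 + 6*d - 7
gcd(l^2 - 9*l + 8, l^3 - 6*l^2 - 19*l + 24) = l^2 - 9*l + 8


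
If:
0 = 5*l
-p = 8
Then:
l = 0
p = -8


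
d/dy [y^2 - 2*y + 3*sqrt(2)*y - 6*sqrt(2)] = 2*y - 2 + 3*sqrt(2)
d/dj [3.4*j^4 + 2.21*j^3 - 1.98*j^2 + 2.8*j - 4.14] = 13.6*j^3 + 6.63*j^2 - 3.96*j + 2.8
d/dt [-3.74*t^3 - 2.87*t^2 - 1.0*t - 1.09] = -11.22*t^2 - 5.74*t - 1.0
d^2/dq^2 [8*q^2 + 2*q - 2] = 16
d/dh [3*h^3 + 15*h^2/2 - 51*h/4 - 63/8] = 9*h^2 + 15*h - 51/4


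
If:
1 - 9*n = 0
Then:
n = 1/9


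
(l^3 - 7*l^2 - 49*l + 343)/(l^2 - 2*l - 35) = (l^2 - 49)/(l + 5)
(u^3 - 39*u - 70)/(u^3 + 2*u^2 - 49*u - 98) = (u + 5)/(u + 7)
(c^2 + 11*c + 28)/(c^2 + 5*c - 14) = (c + 4)/(c - 2)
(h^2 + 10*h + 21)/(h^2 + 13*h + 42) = (h + 3)/(h + 6)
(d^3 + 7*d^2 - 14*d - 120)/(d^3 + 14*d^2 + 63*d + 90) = (d - 4)/(d + 3)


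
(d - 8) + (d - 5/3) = 2*d - 29/3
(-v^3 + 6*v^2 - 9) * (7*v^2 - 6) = -7*v^5 + 42*v^4 + 6*v^3 - 99*v^2 + 54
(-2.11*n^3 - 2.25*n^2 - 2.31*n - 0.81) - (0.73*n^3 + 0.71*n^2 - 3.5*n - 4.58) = -2.84*n^3 - 2.96*n^2 + 1.19*n + 3.77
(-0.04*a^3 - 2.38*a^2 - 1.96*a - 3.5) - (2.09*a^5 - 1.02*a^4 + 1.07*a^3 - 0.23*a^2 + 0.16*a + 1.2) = -2.09*a^5 + 1.02*a^4 - 1.11*a^3 - 2.15*a^2 - 2.12*a - 4.7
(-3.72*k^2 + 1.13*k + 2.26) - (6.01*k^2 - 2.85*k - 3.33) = -9.73*k^2 + 3.98*k + 5.59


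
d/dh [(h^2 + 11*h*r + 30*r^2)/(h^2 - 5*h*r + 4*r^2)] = 2*r*(-8*h^2 - 26*h*r + 97*r^2)/(h^4 - 10*h^3*r + 33*h^2*r^2 - 40*h*r^3 + 16*r^4)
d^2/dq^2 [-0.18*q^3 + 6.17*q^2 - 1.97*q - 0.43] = 12.34 - 1.08*q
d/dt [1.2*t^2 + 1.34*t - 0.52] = 2.4*t + 1.34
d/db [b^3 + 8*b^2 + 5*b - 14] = 3*b^2 + 16*b + 5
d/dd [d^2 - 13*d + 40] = 2*d - 13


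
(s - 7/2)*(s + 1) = s^2 - 5*s/2 - 7/2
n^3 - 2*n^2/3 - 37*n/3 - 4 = (n - 4)*(n + 1/3)*(n + 3)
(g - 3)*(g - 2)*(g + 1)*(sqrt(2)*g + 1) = sqrt(2)*g^4 - 4*sqrt(2)*g^3 + g^3 - 4*g^2 + sqrt(2)*g^2 + g + 6*sqrt(2)*g + 6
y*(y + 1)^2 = y^3 + 2*y^2 + y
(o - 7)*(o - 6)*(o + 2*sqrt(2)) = o^3 - 13*o^2 + 2*sqrt(2)*o^2 - 26*sqrt(2)*o + 42*o + 84*sqrt(2)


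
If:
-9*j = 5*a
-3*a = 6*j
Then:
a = 0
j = 0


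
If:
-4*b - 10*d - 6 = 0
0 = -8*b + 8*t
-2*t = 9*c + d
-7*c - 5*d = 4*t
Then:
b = 57/17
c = -9/17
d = -33/17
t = 57/17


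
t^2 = t^2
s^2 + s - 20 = (s - 4)*(s + 5)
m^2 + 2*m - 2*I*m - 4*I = (m + 2)*(m - 2*I)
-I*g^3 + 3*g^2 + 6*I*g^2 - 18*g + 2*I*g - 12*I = (g - 6)*(g + 2*I)*(-I*g + 1)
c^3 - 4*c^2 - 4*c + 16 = (c - 4)*(c - 2)*(c + 2)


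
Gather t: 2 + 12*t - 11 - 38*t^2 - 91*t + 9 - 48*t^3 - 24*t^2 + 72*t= -48*t^3 - 62*t^2 - 7*t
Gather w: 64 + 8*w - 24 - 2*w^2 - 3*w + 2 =-2*w^2 + 5*w + 42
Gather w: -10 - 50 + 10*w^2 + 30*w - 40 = 10*w^2 + 30*w - 100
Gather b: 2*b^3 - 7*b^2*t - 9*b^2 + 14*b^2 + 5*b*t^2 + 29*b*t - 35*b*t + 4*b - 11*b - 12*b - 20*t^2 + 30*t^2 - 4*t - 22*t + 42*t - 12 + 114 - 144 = 2*b^3 + b^2*(5 - 7*t) + b*(5*t^2 - 6*t - 19) + 10*t^2 + 16*t - 42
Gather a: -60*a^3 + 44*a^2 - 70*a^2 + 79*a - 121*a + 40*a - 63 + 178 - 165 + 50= -60*a^3 - 26*a^2 - 2*a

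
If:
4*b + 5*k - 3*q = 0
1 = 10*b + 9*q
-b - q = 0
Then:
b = 1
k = -7/5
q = -1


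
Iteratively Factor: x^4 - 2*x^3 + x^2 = (x)*(x^3 - 2*x^2 + x) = x^2*(x^2 - 2*x + 1) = x^2*(x - 1)*(x - 1)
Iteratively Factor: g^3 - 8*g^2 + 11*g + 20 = (g - 5)*(g^2 - 3*g - 4) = (g - 5)*(g - 4)*(g + 1)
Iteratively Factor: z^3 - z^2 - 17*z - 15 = (z + 3)*(z^2 - 4*z - 5) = (z - 5)*(z + 3)*(z + 1)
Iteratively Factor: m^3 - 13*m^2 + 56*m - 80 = (m - 5)*(m^2 - 8*m + 16) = (m - 5)*(m - 4)*(m - 4)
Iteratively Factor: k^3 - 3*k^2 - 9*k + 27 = (k - 3)*(k^2 - 9) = (k - 3)*(k + 3)*(k - 3)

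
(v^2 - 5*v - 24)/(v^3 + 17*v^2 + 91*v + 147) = (v - 8)/(v^2 + 14*v + 49)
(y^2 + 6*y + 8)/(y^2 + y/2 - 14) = 2*(y + 2)/(2*y - 7)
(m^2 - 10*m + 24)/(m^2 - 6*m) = (m - 4)/m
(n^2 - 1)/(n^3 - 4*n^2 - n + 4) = 1/(n - 4)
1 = 1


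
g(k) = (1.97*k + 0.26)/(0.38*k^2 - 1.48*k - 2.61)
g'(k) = (1.48 - 0.76*k)*(1.97*k + 0.26)/(0.38*k^2 - 1.48*k - 2.61)^2 + 1.97/(0.38*k^2 - 1.48*k - 2.61) = (0.7486*k^2 - 2.9156*k - (0.76*k - 1.48)*(1.97*k + 0.26) - 5.1417)/(-0.38*k^2 + 1.48*k + 2.61)^2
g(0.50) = -0.38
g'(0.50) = -0.48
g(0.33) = -0.30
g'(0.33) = -0.52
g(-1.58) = -4.21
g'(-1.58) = -13.77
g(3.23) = -1.93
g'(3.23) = -1.13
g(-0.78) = 1.04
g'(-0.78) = -3.37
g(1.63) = -0.87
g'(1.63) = -0.44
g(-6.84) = -0.52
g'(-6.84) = -0.06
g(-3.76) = -0.86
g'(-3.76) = -0.21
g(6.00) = 5.52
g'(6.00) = -6.86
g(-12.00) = -0.33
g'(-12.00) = -0.02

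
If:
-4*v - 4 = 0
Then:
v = -1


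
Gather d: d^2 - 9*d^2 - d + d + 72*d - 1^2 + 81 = -8*d^2 + 72*d + 80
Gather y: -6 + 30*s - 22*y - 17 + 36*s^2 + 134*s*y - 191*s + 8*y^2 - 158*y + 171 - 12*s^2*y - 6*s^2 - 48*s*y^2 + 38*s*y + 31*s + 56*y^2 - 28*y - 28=30*s^2 - 130*s + y^2*(64 - 48*s) + y*(-12*s^2 + 172*s - 208) + 120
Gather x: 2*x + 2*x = 4*x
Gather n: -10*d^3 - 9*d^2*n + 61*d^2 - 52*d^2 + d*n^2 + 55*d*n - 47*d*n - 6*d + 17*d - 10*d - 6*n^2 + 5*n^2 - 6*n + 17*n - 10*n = -10*d^3 + 9*d^2 + d + n^2*(d - 1) + n*(-9*d^2 + 8*d + 1)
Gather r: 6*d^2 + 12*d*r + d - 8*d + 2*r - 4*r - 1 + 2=6*d^2 - 7*d + r*(12*d - 2) + 1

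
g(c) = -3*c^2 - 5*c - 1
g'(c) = -6*c - 5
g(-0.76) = 1.07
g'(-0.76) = -0.44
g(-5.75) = -71.44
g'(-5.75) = 29.50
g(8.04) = -235.12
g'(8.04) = -53.24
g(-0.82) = 1.08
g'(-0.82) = -0.08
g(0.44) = -3.78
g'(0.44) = -7.64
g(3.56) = -56.82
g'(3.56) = -26.36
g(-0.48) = 0.71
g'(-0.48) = -2.12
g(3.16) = -46.76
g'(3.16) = -23.96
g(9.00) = -289.00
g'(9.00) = -59.00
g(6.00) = -139.00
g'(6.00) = -41.00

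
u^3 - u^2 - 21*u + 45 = (u - 3)^2*(u + 5)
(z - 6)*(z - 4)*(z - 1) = z^3 - 11*z^2 + 34*z - 24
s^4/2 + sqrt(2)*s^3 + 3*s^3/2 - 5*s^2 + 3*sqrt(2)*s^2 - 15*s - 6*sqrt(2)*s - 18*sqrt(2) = (s/2 + sqrt(2)/2)*(s + 3)*(s - 2*sqrt(2))*(s + 3*sqrt(2))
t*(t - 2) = t^2 - 2*t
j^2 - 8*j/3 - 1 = (j - 3)*(j + 1/3)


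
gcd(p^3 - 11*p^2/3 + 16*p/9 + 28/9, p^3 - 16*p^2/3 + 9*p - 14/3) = p^2 - 13*p/3 + 14/3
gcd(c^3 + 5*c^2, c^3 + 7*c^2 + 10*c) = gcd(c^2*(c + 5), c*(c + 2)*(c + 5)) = c^2 + 5*c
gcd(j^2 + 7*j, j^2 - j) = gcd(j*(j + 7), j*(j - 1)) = j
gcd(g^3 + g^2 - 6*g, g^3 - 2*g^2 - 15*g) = g^2 + 3*g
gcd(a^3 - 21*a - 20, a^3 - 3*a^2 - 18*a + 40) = a^2 - a - 20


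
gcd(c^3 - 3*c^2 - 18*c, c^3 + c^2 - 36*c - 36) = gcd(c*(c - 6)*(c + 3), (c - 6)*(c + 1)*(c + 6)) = c - 6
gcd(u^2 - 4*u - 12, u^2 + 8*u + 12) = u + 2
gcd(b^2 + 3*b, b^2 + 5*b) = b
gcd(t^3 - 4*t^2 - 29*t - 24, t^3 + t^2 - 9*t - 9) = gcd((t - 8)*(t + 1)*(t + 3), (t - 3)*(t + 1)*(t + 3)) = t^2 + 4*t + 3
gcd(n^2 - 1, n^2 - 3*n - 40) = 1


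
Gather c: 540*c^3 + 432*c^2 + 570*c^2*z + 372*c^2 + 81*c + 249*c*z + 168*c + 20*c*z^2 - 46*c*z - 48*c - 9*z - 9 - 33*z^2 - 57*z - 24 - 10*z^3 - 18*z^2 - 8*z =540*c^3 + c^2*(570*z + 804) + c*(20*z^2 + 203*z + 201) - 10*z^3 - 51*z^2 - 74*z - 33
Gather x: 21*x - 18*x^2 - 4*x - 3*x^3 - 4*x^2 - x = -3*x^3 - 22*x^2 + 16*x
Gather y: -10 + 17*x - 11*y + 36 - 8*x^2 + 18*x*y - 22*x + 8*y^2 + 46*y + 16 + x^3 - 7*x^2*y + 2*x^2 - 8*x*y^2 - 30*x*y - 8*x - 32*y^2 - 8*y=x^3 - 6*x^2 - 13*x + y^2*(-8*x - 24) + y*(-7*x^2 - 12*x + 27) + 42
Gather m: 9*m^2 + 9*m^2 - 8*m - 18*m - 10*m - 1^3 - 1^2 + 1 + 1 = 18*m^2 - 36*m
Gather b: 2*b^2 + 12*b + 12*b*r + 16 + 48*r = 2*b^2 + b*(12*r + 12) + 48*r + 16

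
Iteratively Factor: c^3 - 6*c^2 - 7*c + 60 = (c + 3)*(c^2 - 9*c + 20) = (c - 4)*(c + 3)*(c - 5)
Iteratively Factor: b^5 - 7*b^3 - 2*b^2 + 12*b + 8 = (b - 2)*(b^4 + 2*b^3 - 3*b^2 - 8*b - 4) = (b - 2)*(b + 1)*(b^3 + b^2 - 4*b - 4) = (b - 2)*(b + 1)*(b + 2)*(b^2 - b - 2) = (b - 2)^2*(b + 1)*(b + 2)*(b + 1)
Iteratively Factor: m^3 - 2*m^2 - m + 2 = (m - 1)*(m^2 - m - 2) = (m - 2)*(m - 1)*(m + 1)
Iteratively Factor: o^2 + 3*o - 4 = (o - 1)*(o + 4)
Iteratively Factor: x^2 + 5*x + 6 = (x + 3)*(x + 2)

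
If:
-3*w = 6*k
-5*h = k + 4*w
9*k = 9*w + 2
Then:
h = 14/135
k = 2/27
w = -4/27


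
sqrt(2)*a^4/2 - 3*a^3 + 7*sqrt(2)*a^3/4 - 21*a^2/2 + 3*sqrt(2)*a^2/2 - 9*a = a*(a + 3/2)*(a - 3*sqrt(2))*(sqrt(2)*a/2 + sqrt(2))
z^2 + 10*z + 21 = (z + 3)*(z + 7)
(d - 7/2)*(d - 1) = d^2 - 9*d/2 + 7/2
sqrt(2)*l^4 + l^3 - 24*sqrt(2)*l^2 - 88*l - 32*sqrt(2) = (l - 4*sqrt(2))*(l + 2*sqrt(2))^2*(sqrt(2)*l + 1)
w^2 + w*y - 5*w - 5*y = (w - 5)*(w + y)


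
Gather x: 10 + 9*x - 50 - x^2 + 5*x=-x^2 + 14*x - 40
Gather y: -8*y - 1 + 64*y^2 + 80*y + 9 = 64*y^2 + 72*y + 8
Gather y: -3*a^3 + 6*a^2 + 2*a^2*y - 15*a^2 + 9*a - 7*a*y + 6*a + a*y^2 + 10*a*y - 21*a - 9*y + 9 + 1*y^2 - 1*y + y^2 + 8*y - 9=-3*a^3 - 9*a^2 - 6*a + y^2*(a + 2) + y*(2*a^2 + 3*a - 2)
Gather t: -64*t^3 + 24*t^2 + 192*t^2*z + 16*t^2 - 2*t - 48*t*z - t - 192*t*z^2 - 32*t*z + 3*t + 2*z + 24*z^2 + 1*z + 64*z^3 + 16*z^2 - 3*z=-64*t^3 + t^2*(192*z + 40) + t*(-192*z^2 - 80*z) + 64*z^3 + 40*z^2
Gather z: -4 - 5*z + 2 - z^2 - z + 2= -z^2 - 6*z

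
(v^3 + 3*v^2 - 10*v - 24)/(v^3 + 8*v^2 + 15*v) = (v^3 + 3*v^2 - 10*v - 24)/(v*(v^2 + 8*v + 15))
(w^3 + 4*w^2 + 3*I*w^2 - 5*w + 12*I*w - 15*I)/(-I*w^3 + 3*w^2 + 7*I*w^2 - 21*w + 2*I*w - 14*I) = (I*w^3 + w^2*(-3 + 4*I) - w*(12 + 5*I) + 15)/(w^3 + w^2*(-7 + 3*I) - w*(2 + 21*I) + 14)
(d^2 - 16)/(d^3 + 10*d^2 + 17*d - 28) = (d - 4)/(d^2 + 6*d - 7)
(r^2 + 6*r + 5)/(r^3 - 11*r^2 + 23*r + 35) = (r + 5)/(r^2 - 12*r + 35)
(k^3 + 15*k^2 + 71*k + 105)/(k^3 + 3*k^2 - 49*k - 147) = (k + 5)/(k - 7)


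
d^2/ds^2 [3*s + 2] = 0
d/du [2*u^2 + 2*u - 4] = 4*u + 2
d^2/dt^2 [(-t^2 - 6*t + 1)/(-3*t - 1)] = -52/(27*t^3 + 27*t^2 + 9*t + 1)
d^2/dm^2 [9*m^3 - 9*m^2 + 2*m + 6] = 54*m - 18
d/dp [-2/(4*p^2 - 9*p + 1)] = 2*(8*p - 9)/(4*p^2 - 9*p + 1)^2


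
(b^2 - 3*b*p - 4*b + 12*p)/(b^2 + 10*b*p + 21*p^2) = (b^2 - 3*b*p - 4*b + 12*p)/(b^2 + 10*b*p + 21*p^2)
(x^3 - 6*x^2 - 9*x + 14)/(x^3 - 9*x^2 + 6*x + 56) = (x - 1)/(x - 4)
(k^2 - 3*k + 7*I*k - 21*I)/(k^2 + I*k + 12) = (k^2 + k*(-3 + 7*I) - 21*I)/(k^2 + I*k + 12)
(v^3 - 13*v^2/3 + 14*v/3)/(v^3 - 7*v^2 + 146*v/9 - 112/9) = 3*v/(3*v - 8)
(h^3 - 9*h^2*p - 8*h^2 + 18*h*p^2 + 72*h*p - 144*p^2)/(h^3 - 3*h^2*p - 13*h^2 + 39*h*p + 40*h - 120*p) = (h - 6*p)/(h - 5)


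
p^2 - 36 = (p - 6)*(p + 6)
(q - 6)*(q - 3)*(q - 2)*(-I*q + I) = -I*q^4 + 12*I*q^3 - 47*I*q^2 + 72*I*q - 36*I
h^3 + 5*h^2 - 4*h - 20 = (h - 2)*(h + 2)*(h + 5)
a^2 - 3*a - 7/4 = (a - 7/2)*(a + 1/2)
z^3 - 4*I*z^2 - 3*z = z*(z - 3*I)*(z - I)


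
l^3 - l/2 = l*(l - sqrt(2)/2)*(l + sqrt(2)/2)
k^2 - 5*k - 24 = (k - 8)*(k + 3)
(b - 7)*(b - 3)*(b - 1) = b^3 - 11*b^2 + 31*b - 21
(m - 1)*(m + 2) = m^2 + m - 2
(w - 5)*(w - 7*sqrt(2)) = w^2 - 7*sqrt(2)*w - 5*w + 35*sqrt(2)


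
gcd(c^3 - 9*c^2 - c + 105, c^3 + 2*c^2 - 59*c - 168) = c + 3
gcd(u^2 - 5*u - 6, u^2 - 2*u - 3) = u + 1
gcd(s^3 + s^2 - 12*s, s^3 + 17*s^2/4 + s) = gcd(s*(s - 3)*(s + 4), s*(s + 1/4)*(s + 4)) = s^2 + 4*s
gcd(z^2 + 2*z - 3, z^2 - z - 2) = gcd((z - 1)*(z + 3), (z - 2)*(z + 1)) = 1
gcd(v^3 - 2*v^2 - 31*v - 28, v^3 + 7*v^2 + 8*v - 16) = v + 4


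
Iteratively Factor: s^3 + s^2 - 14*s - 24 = (s + 3)*(s^2 - 2*s - 8) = (s + 2)*(s + 3)*(s - 4)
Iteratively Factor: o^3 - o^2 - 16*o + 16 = (o - 4)*(o^2 + 3*o - 4) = (o - 4)*(o - 1)*(o + 4)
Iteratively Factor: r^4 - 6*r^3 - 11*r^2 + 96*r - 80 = (r - 1)*(r^3 - 5*r^2 - 16*r + 80) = (r - 1)*(r + 4)*(r^2 - 9*r + 20) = (r - 4)*(r - 1)*(r + 4)*(r - 5)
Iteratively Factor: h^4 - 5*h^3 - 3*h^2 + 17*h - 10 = (h + 2)*(h^3 - 7*h^2 + 11*h - 5) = (h - 1)*(h + 2)*(h^2 - 6*h + 5) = (h - 5)*(h - 1)*(h + 2)*(h - 1)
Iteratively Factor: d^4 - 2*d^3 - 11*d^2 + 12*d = (d + 3)*(d^3 - 5*d^2 + 4*d) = d*(d + 3)*(d^2 - 5*d + 4) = d*(d - 1)*(d + 3)*(d - 4)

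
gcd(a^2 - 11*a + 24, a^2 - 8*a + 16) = 1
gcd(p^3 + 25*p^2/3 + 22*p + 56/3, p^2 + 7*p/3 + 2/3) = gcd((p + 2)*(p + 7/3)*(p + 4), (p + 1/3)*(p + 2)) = p + 2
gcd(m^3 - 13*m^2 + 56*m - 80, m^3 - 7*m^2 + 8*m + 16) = m^2 - 8*m + 16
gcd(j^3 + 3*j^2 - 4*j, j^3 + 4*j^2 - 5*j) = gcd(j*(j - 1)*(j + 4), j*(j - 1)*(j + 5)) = j^2 - j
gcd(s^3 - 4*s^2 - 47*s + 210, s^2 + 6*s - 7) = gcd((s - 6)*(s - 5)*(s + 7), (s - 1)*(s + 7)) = s + 7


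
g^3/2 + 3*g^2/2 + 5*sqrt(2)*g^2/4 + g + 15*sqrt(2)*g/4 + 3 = (g/2 + sqrt(2))*(g + 3)*(g + sqrt(2)/2)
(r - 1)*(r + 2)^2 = r^3 + 3*r^2 - 4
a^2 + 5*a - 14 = (a - 2)*(a + 7)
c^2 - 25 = (c - 5)*(c + 5)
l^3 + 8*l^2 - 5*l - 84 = (l - 3)*(l + 4)*(l + 7)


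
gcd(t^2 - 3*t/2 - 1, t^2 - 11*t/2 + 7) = t - 2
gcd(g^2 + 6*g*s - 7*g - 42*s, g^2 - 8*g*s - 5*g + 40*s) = 1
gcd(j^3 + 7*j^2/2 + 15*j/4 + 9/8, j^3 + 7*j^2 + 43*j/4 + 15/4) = j^2 + 2*j + 3/4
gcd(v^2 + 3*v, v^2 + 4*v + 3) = v + 3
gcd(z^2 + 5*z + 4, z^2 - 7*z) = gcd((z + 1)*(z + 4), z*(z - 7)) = 1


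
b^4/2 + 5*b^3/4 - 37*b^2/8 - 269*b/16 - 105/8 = (b/2 + 1)*(b - 7/2)*(b + 3/2)*(b + 5/2)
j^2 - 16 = (j - 4)*(j + 4)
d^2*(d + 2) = d^3 + 2*d^2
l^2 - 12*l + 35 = (l - 7)*(l - 5)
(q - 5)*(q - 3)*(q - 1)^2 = q^4 - 10*q^3 + 32*q^2 - 38*q + 15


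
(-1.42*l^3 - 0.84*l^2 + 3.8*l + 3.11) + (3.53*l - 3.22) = -1.42*l^3 - 0.84*l^2 + 7.33*l - 0.11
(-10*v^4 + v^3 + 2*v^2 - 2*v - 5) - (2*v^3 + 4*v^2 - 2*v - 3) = -10*v^4 - v^3 - 2*v^2 - 2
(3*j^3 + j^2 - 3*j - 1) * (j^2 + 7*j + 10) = 3*j^5 + 22*j^4 + 34*j^3 - 12*j^2 - 37*j - 10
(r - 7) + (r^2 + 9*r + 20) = r^2 + 10*r + 13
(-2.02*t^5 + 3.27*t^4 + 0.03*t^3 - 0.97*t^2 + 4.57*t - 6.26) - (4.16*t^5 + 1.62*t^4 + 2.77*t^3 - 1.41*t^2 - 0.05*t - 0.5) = -6.18*t^5 + 1.65*t^4 - 2.74*t^3 + 0.44*t^2 + 4.62*t - 5.76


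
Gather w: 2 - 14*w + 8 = 10 - 14*w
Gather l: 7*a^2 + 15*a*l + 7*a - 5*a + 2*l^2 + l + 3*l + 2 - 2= 7*a^2 + 2*a + 2*l^2 + l*(15*a + 4)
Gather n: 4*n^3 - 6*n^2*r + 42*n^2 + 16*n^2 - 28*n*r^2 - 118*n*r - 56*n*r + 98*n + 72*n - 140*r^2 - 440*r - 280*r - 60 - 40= 4*n^3 + n^2*(58 - 6*r) + n*(-28*r^2 - 174*r + 170) - 140*r^2 - 720*r - 100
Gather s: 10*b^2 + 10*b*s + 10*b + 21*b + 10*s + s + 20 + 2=10*b^2 + 31*b + s*(10*b + 11) + 22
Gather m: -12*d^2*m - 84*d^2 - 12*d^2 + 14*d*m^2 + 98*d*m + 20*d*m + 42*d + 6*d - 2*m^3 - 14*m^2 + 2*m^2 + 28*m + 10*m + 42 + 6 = -96*d^2 + 48*d - 2*m^3 + m^2*(14*d - 12) + m*(-12*d^2 + 118*d + 38) + 48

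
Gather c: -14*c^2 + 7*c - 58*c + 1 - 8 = -14*c^2 - 51*c - 7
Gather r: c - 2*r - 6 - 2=c - 2*r - 8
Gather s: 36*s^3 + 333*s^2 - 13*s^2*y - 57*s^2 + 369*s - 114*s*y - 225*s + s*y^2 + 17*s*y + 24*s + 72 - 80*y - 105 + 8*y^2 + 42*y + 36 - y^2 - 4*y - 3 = 36*s^3 + s^2*(276 - 13*y) + s*(y^2 - 97*y + 168) + 7*y^2 - 42*y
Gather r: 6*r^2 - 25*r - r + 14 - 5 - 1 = 6*r^2 - 26*r + 8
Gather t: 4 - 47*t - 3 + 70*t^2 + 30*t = 70*t^2 - 17*t + 1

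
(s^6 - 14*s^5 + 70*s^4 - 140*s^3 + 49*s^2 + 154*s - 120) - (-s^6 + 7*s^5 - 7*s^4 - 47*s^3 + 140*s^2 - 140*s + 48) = 2*s^6 - 21*s^5 + 77*s^4 - 93*s^3 - 91*s^2 + 294*s - 168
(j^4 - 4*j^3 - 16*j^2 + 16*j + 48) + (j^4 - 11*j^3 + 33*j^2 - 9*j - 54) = 2*j^4 - 15*j^3 + 17*j^2 + 7*j - 6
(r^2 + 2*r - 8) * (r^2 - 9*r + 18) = r^4 - 7*r^3 - 8*r^2 + 108*r - 144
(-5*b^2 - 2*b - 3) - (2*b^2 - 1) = -7*b^2 - 2*b - 2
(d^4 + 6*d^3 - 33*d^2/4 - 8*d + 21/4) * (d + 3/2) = d^5 + 15*d^4/2 + 3*d^3/4 - 163*d^2/8 - 27*d/4 + 63/8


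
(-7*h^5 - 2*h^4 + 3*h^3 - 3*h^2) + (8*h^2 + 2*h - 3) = -7*h^5 - 2*h^4 + 3*h^3 + 5*h^2 + 2*h - 3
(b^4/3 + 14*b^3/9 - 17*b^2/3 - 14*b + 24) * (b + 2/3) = b^5/3 + 16*b^4/9 - 125*b^3/27 - 160*b^2/9 + 44*b/3 + 16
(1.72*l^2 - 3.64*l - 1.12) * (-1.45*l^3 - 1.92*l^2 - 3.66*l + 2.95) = -2.494*l^5 + 1.9756*l^4 + 2.3176*l^3 + 20.5468*l^2 - 6.6388*l - 3.304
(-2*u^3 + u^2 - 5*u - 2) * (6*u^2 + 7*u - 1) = -12*u^5 - 8*u^4 - 21*u^3 - 48*u^2 - 9*u + 2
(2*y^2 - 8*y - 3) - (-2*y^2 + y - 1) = 4*y^2 - 9*y - 2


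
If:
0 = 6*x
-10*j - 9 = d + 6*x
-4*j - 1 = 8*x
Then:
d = -13/2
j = -1/4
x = 0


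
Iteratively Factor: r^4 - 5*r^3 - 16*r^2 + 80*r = (r + 4)*(r^3 - 9*r^2 + 20*r) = r*(r + 4)*(r^2 - 9*r + 20) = r*(r - 5)*(r + 4)*(r - 4)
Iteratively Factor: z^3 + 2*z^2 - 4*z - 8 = (z + 2)*(z^2 - 4) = (z - 2)*(z + 2)*(z + 2)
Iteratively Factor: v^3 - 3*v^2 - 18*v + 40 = (v - 5)*(v^2 + 2*v - 8) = (v - 5)*(v + 4)*(v - 2)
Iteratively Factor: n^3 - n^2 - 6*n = (n)*(n^2 - n - 6) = n*(n - 3)*(n + 2)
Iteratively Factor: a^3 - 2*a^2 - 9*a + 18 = (a + 3)*(a^2 - 5*a + 6) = (a - 3)*(a + 3)*(a - 2)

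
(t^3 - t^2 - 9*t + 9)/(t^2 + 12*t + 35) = (t^3 - t^2 - 9*t + 9)/(t^2 + 12*t + 35)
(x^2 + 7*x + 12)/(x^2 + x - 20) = (x^2 + 7*x + 12)/(x^2 + x - 20)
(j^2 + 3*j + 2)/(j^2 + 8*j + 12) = (j + 1)/(j + 6)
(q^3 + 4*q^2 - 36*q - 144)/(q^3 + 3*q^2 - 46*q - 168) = (q - 6)/(q - 7)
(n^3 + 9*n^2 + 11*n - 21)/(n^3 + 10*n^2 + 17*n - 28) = (n + 3)/(n + 4)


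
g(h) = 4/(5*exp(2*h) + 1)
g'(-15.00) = 0.00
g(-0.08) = 0.76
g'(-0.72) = -1.99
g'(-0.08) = -1.23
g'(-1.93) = -0.69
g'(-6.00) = 0.00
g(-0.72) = 1.83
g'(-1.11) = -1.82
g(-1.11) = 2.59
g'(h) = -40*exp(2*h)/(5*exp(2*h) + 1)^2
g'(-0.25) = -1.49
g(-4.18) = 4.00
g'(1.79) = -0.04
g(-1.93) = 3.62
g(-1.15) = 2.66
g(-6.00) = 4.00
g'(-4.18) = -0.01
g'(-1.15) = -1.78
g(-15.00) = 4.00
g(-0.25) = 0.99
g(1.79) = 0.02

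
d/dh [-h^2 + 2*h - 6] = 2 - 2*h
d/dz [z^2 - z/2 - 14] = 2*z - 1/2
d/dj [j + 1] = 1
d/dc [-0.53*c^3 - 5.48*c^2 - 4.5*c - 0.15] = -1.59*c^2 - 10.96*c - 4.5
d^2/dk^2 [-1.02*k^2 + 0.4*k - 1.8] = -2.04000000000000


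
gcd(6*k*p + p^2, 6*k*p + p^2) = 6*k*p + p^2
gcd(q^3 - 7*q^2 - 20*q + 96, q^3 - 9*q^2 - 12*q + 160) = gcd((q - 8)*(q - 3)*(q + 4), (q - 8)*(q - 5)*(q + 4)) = q^2 - 4*q - 32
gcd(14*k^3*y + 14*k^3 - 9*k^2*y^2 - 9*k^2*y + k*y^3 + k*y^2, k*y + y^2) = 1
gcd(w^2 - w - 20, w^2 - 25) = w - 5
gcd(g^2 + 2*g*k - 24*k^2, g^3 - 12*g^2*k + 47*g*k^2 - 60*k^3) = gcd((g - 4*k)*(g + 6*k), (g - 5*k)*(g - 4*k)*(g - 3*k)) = g - 4*k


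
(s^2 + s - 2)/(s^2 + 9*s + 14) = (s - 1)/(s + 7)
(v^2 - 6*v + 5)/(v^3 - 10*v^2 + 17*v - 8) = (v - 5)/(v^2 - 9*v + 8)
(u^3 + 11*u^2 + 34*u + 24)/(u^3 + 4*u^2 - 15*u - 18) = (u + 4)/(u - 3)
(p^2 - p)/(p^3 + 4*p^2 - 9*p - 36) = p*(p - 1)/(p^3 + 4*p^2 - 9*p - 36)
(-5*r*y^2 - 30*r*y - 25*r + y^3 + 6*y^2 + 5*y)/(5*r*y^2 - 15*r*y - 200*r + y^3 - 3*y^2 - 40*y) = (-5*r*y - 5*r + y^2 + y)/(5*r*y - 40*r + y^2 - 8*y)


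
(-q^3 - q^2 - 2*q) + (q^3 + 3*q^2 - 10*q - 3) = 2*q^2 - 12*q - 3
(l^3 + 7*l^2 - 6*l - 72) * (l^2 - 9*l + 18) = l^5 - 2*l^4 - 51*l^3 + 108*l^2 + 540*l - 1296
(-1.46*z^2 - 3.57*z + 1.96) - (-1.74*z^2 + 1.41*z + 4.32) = 0.28*z^2 - 4.98*z - 2.36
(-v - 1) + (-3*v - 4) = -4*v - 5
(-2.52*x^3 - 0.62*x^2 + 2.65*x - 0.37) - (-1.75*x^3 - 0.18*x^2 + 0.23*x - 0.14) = -0.77*x^3 - 0.44*x^2 + 2.42*x - 0.23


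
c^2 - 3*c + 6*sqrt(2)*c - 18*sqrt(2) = (c - 3)*(c + 6*sqrt(2))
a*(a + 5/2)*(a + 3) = a^3 + 11*a^2/2 + 15*a/2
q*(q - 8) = q^2 - 8*q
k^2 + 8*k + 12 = (k + 2)*(k + 6)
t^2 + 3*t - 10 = (t - 2)*(t + 5)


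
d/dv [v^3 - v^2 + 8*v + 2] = 3*v^2 - 2*v + 8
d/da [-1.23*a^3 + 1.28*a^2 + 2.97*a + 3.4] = -3.69*a^2 + 2.56*a + 2.97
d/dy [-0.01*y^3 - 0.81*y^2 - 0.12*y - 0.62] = -0.03*y^2 - 1.62*y - 0.12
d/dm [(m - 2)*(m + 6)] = 2*m + 4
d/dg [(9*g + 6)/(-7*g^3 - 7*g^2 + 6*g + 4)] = 21*g*(6*g^2 + 9*g + 4)/(49*g^6 + 98*g^5 - 35*g^4 - 140*g^3 - 20*g^2 + 48*g + 16)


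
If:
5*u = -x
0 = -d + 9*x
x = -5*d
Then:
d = 0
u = 0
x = 0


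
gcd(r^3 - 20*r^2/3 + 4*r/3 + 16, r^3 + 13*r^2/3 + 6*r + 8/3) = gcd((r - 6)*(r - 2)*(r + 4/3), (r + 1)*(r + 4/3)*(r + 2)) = r + 4/3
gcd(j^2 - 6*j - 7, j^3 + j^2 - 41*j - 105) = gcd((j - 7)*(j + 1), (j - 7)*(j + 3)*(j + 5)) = j - 7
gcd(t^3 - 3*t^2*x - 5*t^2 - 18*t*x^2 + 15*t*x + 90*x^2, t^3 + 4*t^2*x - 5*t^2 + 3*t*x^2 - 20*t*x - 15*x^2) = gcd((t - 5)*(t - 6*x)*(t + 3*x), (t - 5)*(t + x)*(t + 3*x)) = t^2 + 3*t*x - 5*t - 15*x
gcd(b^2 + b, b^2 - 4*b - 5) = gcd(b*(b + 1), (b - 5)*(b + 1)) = b + 1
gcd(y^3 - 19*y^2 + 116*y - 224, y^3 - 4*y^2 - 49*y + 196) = y^2 - 11*y + 28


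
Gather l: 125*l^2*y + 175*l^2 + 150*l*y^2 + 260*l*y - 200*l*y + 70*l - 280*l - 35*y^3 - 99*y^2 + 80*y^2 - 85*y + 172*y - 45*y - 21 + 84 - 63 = l^2*(125*y + 175) + l*(150*y^2 + 60*y - 210) - 35*y^3 - 19*y^2 + 42*y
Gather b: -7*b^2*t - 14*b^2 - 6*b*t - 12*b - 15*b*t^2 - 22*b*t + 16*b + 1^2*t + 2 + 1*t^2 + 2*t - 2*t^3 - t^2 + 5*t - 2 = b^2*(-7*t - 14) + b*(-15*t^2 - 28*t + 4) - 2*t^3 + 8*t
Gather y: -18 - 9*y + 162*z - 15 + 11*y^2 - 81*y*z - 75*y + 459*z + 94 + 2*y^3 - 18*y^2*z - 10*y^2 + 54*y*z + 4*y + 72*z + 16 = 2*y^3 + y^2*(1 - 18*z) + y*(-27*z - 80) + 693*z + 77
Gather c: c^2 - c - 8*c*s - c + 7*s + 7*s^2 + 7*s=c^2 + c*(-8*s - 2) + 7*s^2 + 14*s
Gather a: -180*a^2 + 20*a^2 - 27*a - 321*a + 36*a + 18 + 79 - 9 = -160*a^2 - 312*a + 88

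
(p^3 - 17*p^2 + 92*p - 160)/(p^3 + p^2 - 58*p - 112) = (p^2 - 9*p + 20)/(p^2 + 9*p + 14)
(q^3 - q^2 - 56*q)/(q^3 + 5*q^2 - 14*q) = (q - 8)/(q - 2)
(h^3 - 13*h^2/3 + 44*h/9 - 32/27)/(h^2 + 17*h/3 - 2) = (h^2 - 4*h + 32/9)/(h + 6)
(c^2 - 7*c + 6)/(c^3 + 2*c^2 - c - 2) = (c - 6)/(c^2 + 3*c + 2)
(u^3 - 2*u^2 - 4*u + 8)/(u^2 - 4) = u - 2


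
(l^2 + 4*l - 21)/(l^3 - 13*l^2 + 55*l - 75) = (l + 7)/(l^2 - 10*l + 25)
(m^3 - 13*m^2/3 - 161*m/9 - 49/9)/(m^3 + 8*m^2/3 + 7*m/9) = (m - 7)/m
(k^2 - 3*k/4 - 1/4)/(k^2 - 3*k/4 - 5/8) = 2*(-4*k^2 + 3*k + 1)/(-8*k^2 + 6*k + 5)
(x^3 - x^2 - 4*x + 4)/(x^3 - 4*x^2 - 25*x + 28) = (x^2 - 4)/(x^2 - 3*x - 28)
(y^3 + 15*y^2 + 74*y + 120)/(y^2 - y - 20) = (y^2 + 11*y + 30)/(y - 5)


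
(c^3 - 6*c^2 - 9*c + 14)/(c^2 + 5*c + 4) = (c^3 - 6*c^2 - 9*c + 14)/(c^2 + 5*c + 4)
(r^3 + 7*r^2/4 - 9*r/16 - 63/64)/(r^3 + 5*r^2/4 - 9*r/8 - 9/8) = (16*r^2 + 16*r - 21)/(8*(2*r^2 + r - 3))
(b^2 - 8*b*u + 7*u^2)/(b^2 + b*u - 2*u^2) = (b - 7*u)/(b + 2*u)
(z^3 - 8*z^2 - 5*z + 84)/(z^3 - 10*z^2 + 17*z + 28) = (z + 3)/(z + 1)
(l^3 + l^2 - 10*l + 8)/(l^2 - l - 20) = (l^2 - 3*l + 2)/(l - 5)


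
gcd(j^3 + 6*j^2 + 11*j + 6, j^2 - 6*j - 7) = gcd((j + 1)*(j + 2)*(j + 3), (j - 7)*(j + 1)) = j + 1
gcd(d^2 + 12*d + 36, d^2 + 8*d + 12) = d + 6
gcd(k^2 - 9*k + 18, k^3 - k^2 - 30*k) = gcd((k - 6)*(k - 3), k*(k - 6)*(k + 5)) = k - 6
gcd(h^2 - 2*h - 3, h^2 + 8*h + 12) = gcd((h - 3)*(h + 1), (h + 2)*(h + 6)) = 1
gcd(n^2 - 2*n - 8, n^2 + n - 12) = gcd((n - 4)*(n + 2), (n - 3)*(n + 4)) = 1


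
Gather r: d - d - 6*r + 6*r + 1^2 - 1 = 0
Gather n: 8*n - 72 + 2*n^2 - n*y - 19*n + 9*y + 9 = 2*n^2 + n*(-y - 11) + 9*y - 63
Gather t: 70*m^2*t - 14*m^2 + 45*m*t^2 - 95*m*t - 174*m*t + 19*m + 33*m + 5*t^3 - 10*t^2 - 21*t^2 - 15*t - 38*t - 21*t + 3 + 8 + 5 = -14*m^2 + 52*m + 5*t^3 + t^2*(45*m - 31) + t*(70*m^2 - 269*m - 74) + 16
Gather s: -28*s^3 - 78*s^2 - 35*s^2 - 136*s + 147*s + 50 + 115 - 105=-28*s^3 - 113*s^2 + 11*s + 60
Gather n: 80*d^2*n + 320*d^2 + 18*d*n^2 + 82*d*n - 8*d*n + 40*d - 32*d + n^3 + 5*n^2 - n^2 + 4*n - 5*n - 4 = 320*d^2 + 8*d + n^3 + n^2*(18*d + 4) + n*(80*d^2 + 74*d - 1) - 4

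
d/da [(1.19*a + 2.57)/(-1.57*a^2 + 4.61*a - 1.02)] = (1.8683*a^2 + 8.0698*a - 13.0615)/(2.4649*a^4 - 14.4754*a^3 + 24.4549*a^2 - 9.4044*a + 1.0404)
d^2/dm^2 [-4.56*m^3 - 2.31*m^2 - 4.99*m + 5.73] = -27.36*m - 4.62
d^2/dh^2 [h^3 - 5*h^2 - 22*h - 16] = 6*h - 10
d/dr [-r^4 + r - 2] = 1 - 4*r^3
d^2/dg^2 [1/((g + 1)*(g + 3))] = 2*((g + 1)^2 + (g + 1)*(g + 3) + (g + 3)^2)/((g + 1)^3*(g + 3)^3)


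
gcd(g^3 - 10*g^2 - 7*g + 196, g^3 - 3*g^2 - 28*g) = g^2 - 3*g - 28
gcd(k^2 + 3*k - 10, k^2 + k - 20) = k + 5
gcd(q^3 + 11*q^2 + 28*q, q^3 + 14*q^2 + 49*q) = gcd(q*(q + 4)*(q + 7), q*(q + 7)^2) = q^2 + 7*q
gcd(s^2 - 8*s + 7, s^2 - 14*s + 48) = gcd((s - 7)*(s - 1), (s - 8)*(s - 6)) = 1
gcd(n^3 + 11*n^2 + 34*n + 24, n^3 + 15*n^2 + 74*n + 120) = n^2 + 10*n + 24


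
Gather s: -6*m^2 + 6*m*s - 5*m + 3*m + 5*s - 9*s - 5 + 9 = -6*m^2 - 2*m + s*(6*m - 4) + 4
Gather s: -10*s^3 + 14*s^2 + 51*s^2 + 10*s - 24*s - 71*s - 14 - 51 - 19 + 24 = -10*s^3 + 65*s^2 - 85*s - 60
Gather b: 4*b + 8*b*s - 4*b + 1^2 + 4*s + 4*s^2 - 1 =8*b*s + 4*s^2 + 4*s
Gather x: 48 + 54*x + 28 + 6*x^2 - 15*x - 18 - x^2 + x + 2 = 5*x^2 + 40*x + 60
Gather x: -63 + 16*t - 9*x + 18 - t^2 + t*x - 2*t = -t^2 + 14*t + x*(t - 9) - 45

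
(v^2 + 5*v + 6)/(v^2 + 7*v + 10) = (v + 3)/(v + 5)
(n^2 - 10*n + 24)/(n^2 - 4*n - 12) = (n - 4)/(n + 2)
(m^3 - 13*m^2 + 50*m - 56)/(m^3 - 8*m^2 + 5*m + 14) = (m - 4)/(m + 1)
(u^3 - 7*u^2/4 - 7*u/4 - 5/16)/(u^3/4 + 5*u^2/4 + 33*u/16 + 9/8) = (16*u^3 - 28*u^2 - 28*u - 5)/(4*u^3 + 20*u^2 + 33*u + 18)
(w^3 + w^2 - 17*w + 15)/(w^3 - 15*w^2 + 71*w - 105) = (w^2 + 4*w - 5)/(w^2 - 12*w + 35)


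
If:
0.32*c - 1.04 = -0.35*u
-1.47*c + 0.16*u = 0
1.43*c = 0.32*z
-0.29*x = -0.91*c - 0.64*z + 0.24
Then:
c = 0.29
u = 2.70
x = 3.00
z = 1.31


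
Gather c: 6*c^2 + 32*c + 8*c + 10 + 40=6*c^2 + 40*c + 50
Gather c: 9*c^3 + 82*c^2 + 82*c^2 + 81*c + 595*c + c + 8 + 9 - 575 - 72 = 9*c^3 + 164*c^2 + 677*c - 630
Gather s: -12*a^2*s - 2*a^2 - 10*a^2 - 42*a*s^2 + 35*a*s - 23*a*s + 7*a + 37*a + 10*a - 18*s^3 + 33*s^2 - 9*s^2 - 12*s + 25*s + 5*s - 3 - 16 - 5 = -12*a^2 + 54*a - 18*s^3 + s^2*(24 - 42*a) + s*(-12*a^2 + 12*a + 18) - 24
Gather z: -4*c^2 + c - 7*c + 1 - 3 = -4*c^2 - 6*c - 2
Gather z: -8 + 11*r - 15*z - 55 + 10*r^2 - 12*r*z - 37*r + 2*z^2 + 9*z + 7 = 10*r^2 - 26*r + 2*z^2 + z*(-12*r - 6) - 56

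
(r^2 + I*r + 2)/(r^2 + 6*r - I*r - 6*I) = (r + 2*I)/(r + 6)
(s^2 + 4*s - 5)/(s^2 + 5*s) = (s - 1)/s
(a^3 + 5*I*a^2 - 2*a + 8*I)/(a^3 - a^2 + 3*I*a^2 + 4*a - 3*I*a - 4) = (a + 2*I)/(a - 1)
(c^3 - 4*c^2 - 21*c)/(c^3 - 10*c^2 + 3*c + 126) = c/(c - 6)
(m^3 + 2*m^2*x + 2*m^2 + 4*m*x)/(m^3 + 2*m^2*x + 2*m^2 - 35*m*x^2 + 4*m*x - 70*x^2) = m*(-m - 2*x)/(-m^2 - 2*m*x + 35*x^2)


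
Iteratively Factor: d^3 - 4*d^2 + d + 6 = (d - 3)*(d^2 - d - 2) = (d - 3)*(d - 2)*(d + 1)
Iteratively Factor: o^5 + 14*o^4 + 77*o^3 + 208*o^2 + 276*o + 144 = (o + 4)*(o^4 + 10*o^3 + 37*o^2 + 60*o + 36) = (o + 3)*(o + 4)*(o^3 + 7*o^2 + 16*o + 12) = (o + 2)*(o + 3)*(o + 4)*(o^2 + 5*o + 6) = (o + 2)*(o + 3)^2*(o + 4)*(o + 2)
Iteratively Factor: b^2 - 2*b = (b - 2)*(b)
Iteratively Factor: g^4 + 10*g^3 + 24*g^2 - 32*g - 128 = (g - 2)*(g^3 + 12*g^2 + 48*g + 64) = (g - 2)*(g + 4)*(g^2 + 8*g + 16) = (g - 2)*(g + 4)^2*(g + 4)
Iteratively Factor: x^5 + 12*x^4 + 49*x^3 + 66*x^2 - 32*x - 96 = (x + 4)*(x^4 + 8*x^3 + 17*x^2 - 2*x - 24) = (x - 1)*(x + 4)*(x^3 + 9*x^2 + 26*x + 24) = (x - 1)*(x + 3)*(x + 4)*(x^2 + 6*x + 8) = (x - 1)*(x + 2)*(x + 3)*(x + 4)*(x + 4)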